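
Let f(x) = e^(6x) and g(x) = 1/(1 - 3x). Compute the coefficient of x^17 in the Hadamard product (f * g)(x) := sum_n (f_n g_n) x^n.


Expanding: f_k = 6^k/k! (from e^(6x)) and g_k = 3^k (from 1/(1 - 3x)). So the Hadamard coefficient (f * g)_k = 6^k 3^k / k! = (18)^k / k!.
For k = 17: 18^17/17! = 2185911559738696531968/355687428096000 = 91507169819844/14889875.

91507169819844/14889875


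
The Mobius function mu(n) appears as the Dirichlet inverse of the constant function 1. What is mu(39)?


39 = 3 * 13 (all distinct primes).
mu(39) = (-1)^2 = 1

1


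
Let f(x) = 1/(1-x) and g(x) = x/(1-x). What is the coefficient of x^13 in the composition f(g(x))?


First simplify the composition: f(g(x)) = 1/(1 - x/(1-x)) = (1-x)/((1-x) - x) = (1-x)/(1-2x).
Now extract the coefficient. Write (1-x)/(1-2x) = 1/(1-2x) - x/(1-2x).
The coefficient of x^n in 1/(1-2x) is 2^n, and in x/(1-2x) is 2^(n-1) (for n >= 1).
So the coefficient of x^13 is 2^13 - 2^12 = 8192 - 4096 = 4096.

4096


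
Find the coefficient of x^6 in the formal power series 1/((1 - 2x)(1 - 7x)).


By partial fractions or Cauchy convolution:
The coefficient equals sum_{k=0}^{6} 2^k * 7^(6-k).
= 164683

164683


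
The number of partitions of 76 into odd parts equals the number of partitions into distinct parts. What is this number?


Computing partitions of 76 into odd parts (1, 3, 5, ...):
Using the generating function prod_{k>=0} 1/(1-x^(2k+1)),
the count is 53250

53250


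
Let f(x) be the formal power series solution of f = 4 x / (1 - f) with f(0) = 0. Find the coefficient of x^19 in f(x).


Apply Lagrange inversion: f = 4 x * phi(f) with phi(t) = 1/(1 - t), so
[x^n] f = 4^n * (1/n) [t^(n-1)] phi(t)^n = 4^n * (1/n) [t^(n-1)] (1 - t)^(-n) = 4^n * (1/n) C(2n - 2, n - 1) = 4^n * C_{n-1}.
For n = 19: C_18 = C(36, 18) / 19 = 9075135300/19 = 477638700.
With the 4^19 = 274877906944 factor, the coefficient is 274877906944 * 477638700 = 131292326131453132800.

131292326131453132800


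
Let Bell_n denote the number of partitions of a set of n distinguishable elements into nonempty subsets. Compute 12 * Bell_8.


Bell_8 can be computed from the Bell triangle or from Dobinski's identity Bell_n = (1/e) * sum_{k>=0} k^n / k!.
Computing Bell_8 = 4140.
Then 12 * 4140 = 49680.

49680


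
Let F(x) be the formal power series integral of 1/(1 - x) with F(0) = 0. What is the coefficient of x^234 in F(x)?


1/(1 - x) = sum_{k>=0} x^k. Integrating termwise and using F(0) = 0 gives
F(x) = sum_{k>=0} x^(k+1) / (k+1) = sum_{m>=1} x^m / m = -ln(1 - x).
So the coefficient of x^234 is 1/234 = 1/234.

1/234


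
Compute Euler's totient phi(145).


phi(n) counts integers in [1, n] coprime to n. Using the multiplicative formula phi(n) = n * prod_{p | n} (1 - 1/p):
145 = 5 * 29, so
phi(145) = 145 * (1 - 1/5) * (1 - 1/29) = 112.

112


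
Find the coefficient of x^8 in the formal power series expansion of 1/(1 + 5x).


Write 1/(1 + c x) = 1/(1 - (-c) x) and apply the geometric-series identity
1/(1 - y) = sum_{k>=0} y^k to get 1/(1 + c x) = sum_{k>=0} (-c)^k x^k.
So the coefficient of x^k is (-c)^k = (-1)^k * c^k.
Here c = 5 and k = 8:
(-5)^8 = 1 * 390625 = 390625

390625


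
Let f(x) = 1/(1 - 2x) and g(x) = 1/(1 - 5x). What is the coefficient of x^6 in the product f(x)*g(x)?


The coefficient of x^n in f*g is the Cauchy product: sum_{k=0}^{n} a^k * b^(n-k).
With a=2, b=5, n=6:
sum_{k=0}^{6} 2^k * 5^(6-k)
= 25999

25999


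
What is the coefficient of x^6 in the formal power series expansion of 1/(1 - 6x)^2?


The general identity 1/(1 - c x)^r = sum_{k>=0} c^k C(k + r - 1, r - 1) x^k follows by substituting y = c x into 1/(1 - y)^r = sum_{k>=0} C(k + r - 1, r - 1) y^k.
For c = 6, r = 2, k = 6:
6^6 * C(7, 1) = 46656 * 7 = 326592.

326592


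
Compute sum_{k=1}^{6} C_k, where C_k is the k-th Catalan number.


C_1 through C_6: 1, 2, 5, 14, 42, 132
Sum = 1 + 2 + 5 + 14 + 42 + 132
= 196

196


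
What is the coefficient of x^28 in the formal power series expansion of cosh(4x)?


The Maclaurin series is cosh(t) = sum_{m>=0} t^(2m) / (2m)!, so substituting t = 4x, only even powers of x are nonzero, with coefficient of x^(2m) equal to 4^(2m) / (2m)!.
For x^28 the coefficient is 4^28/28! = 72057594037927936/304888344611713860501504000000 = 2147483648/9086380738369043484375.

2147483648/9086380738369043484375


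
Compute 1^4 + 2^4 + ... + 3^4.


This power sum has a closed form given by Faulhaber's formula
sum_{k=1}^{m} k^p = (1 / (p + 1)) * sum_{j=0}^{p} C(p + 1, j) B_j m^(p + 1 - j),
but for small m direct computation is fastest:
1 + 16 + 81 = 98.

98


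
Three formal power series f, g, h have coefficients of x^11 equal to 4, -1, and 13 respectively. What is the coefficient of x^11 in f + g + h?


Series addition is componentwise:
4 + -1 + 13
= 16

16


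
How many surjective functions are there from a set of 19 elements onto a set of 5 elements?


By inclusion-exclusion on which target elements are missed, the number of surjections from an n-set onto a k-set is
surj(n, k) = sum_{j=0}^{k} (-1)^j C(k, j) (k - j)^n.
Equivalently surj(n, k) = k! * S(n, k), where S(n, k) is the Stirling number of the second kind.
For n = 19, k = 5:
S(19, 5) = 147589284710, so
surj = 5! * 147589284710 = 120 * 147589284710 = 17710714165200.

17710714165200


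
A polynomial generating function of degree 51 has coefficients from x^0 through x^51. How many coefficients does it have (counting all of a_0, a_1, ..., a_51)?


A polynomial of degree 51 takes the form a_0 + a_1 x + ... + a_51 x^51.
The number of coefficients is 51 + 1 = 52.

52


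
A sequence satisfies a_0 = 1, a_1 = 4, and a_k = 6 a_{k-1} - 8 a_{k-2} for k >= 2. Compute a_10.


The characteristic equation is t^2 - 6 t + 8 = 0, with roots r_1 = 4 and r_2 = 2 (so c_1 = r_1 + r_2, c_2 = -r_1 r_2 as required).
One can use the closed form a_n = A r_1^n + B r_2^n, but direct iteration is more reliable:
a_0 = 1, a_1 = 4, a_2 = 16, a_3 = 64, a_4 = 256, a_5 = 1024, a_6 = 4096, a_7 = 16384, a_8 = 65536, a_9 = 262144, a_10 = 1048576.
So a_10 = 1048576.

1048576


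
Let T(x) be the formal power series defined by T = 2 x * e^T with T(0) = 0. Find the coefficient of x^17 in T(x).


Apply the Lagrange inversion formula: if T = 2 x * phi(T) with phi(t) = e^t, then
[x^n] T = 2^n * (1/n) [t^(n-1)] phi(t)^n = 2^n * (1/n) [t^(n-1)] e^(n t) = 2^n * (1/n) * n^(n-1) / (n-1)! = 2^n * n^(n-1) / n!.
When c = 1 this is the Cayley count of rooted labeled trees on n vertices, divided by n!.
For n = 17: 2^17 * 17^16 / 17! = 131072 * 48661191875666868481/355687428096000 = 11449692206039263172/638512875.

11449692206039263172/638512875


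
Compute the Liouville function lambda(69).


The Liouville function is lambda(k) = (-1)^Omega(k), where Omega(k) counts the prime factors of k with multiplicity.
Factoring: 69 = 3 * 23, so Omega(69) = 2.
lambda(69) = (-1)^2 = 1.

1


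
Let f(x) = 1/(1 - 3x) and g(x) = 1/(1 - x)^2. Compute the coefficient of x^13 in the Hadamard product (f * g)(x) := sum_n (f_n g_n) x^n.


f has coefficients f_k = 3^k. For g = 1/(1 - x)^2 the coefficient is g_k = C(k + 1, 1) = k + 1. The Hadamard coefficient is (f * g)_k = 3^k * (k + 1).
For k = 13: 3^13 * 14 = 1594323 * 14 = 22320522.

22320522


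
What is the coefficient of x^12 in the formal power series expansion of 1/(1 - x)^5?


The expansion 1/(1 - x)^r = sum_{k>=0} C(k + r - 1, r - 1) x^k follows from the multiset / negative-binomial theorem (or from repeated differentiation of the geometric series).
For r = 5 and k = 12:
C(16, 4) = 20922789888000 / (24 * 479001600) = 1820.

1820


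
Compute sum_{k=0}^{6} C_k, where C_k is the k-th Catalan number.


C_0 through C_6: 1, 1, 2, 5, 14, 42, 132
Sum = 1 + 1 + 2 + 5 + 14 + 42 + 132
= 197

197


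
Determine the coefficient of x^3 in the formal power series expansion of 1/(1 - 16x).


The geometric series identity gives 1/(1 - c x) = sum_{k>=0} c^k x^k, so the coefficient of x^k is c^k.
Here c = 16 and k = 3.
Computing: 16^3 = 4096

4096


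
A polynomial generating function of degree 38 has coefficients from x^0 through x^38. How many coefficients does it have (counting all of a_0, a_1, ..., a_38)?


A polynomial of degree 38 takes the form a_0 + a_1 x + ... + a_38 x^38.
The number of coefficients is 38 + 1 = 39.

39


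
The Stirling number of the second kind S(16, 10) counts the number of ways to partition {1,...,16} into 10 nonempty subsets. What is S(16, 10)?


Using the explicit formula S(n,k) = (1/k!) sum_{j=0}^{k} (-1)^(k-j) C(k,j) j^n:
S(16, 10) = 193754990
Equivalently, S(n,k) is n! times the coefficient of x^n in the EGF (e^x - 1)^k / k!.

193754990


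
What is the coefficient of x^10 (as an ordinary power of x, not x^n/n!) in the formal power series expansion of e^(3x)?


The exponential series is e^y = sum_{k>=0} y^k / k!. Substituting y = 3x gives
e^(3x) = sum_{k>=0} 3^k x^k / k!.
So the coefficient of x^n is a^n/n! with a = 3, n = 10:
3^10 / 10! = 59049/3628800 = 729/44800

729/44800


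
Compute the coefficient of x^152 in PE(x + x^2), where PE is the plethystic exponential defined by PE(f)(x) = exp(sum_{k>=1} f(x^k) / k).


With f(x) = x + x^2, the exponent is sum_{k>=1} (x^k + x^(2k)) / k = -ln(1 - x) - ln(1 - x^2). Exponentiating:
PE(x + x^2) = 1 / ((1 - x)(1 - x^2)).
This is the generating function for partitions of n into parts of size 1 or 2. The number of 2's can be any j in 0..76, and the rest are 1's, so
[x^152] = floor(152/2) + 1 = 77.

77


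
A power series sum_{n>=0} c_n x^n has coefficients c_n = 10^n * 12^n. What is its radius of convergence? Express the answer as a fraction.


By the root test (Cauchy-Hadamard), the radius is R = 1 / limsup_n |c_n|^(1/n).
Here |c_n|^(1/n) = (10^n * 12^n)^(1/n) = 10 * 12 = 120 for all n.
So R = 1/120 = 1/120.

1/120


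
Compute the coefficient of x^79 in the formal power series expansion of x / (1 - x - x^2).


Let f(x) = sum_{k>=0} a_k x^k. Multiplying f(x) * (1 - x - x^2) = x and matching coefficients gives a_0 = 0, a_1 = 1, and a_k = a_{k-1} + a_{k-2} for k >= 2. These are the Fibonacci numbers F_k.
Iterating from F_0 = 0, F_1 = 1:
F_0=0, F_1=1, F_2=1, F_3=2, F_4=3, F_5=5, F_6=8, F_7=13, F_8=21, F_9=34, ...
F_79 = 14472334024676221.

14472334024676221


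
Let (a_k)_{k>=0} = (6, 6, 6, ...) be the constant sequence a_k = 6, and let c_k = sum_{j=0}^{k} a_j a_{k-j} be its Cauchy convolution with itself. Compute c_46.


Since a_j = 6 for all j >= 0, the convolution sum becomes
c_k = sum_{j=0}^{k} 6 * 6 = 36 * (k + 1).
Equivalently, the generating function of (a_k) is 6/(1 - x) and its square is 36/(1 - x)^2 = sum_{k>=0} 36(k + 1) x^k.
For k = 46: 36 * 47 = 1692.

1692


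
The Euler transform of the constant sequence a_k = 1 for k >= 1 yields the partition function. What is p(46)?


The Euler transform converts the sequence a_k = 1 into the number of integer partitions.
Using the recurrence or dynamic programming:
p(46) = 105558

105558


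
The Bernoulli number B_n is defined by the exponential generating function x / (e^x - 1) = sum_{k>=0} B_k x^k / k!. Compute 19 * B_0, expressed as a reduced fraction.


Bernoulli numbers can also be computed recursively via B_0 = 1 and sum_{j=0}^{m} C(m+1, j) B_j = 0 for m >= 1. Odd-index Bernoulli numbers vanish for k >= 3.
Computing B_0 = 1, so 19 * B_0 = 19 * 1 = 19.

19


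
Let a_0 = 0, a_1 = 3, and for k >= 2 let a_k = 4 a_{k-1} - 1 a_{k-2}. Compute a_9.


Iterating the recurrence forward:
a_0 = 0
a_1 = 3
a_2 = 4*3 - 1*0 = 12
a_3 = 4*12 - 1*3 = 45
a_4 = 4*45 - 1*12 = 168
a_5 = 4*168 - 1*45 = 627
a_6 = 4*627 - 1*168 = 2340
a_7 = 4*2340 - 1*627 = 8733
a_8 = 4*8733 - 1*2340 = 32592
a_9 = 4*32592 - 1*8733 = 121635
So a_9 = 121635.

121635


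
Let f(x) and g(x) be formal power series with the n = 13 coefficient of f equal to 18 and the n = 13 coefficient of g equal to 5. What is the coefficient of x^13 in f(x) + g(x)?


Addition of formal power series is termwise.
The coefficient of x^13 in f + g = 18 + 5
= 23

23


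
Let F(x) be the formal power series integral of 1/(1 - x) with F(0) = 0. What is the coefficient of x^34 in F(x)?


1/(1 - x) = sum_{k>=0} x^k. Integrating termwise and using F(0) = 0 gives
F(x) = sum_{k>=0} x^(k+1) / (k+1) = sum_{m>=1} x^m / m = -ln(1 - x).
So the coefficient of x^34 is 1/34 = 1/34.

1/34


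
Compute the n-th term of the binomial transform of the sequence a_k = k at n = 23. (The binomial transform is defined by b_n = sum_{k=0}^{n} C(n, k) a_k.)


With a_k = k, b_n = sum_{k=0}^{n} C(n, k) k. Using k * C(n, k) = n * C(n-1, k-1) gives b_n = n * sum_{k>=1} C(n-1, k-1) = n * 2^(n-1).
For n = 23: 23 * 2^22 = 23 * 4194304 = 96468992.

96468992


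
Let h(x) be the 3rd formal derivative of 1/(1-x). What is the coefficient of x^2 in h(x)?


Differentiating 3 times: d^3/dx^3 [1/(1-x)] = 3!/(1-x)^4.
The expansion 1/(1-x)^4 = sum_{k>=0} C(k+3, 3) x^k, so the coefficient of x^n in 3!/(1-x)^4 is 3! * C(n+3, 3).
For n = 2: 6 * C(5, 3) = 6 * 10 = 60

60


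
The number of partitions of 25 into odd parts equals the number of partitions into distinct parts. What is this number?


Computing partitions of 25 into odd parts (1, 3, 5, ...):
Using the generating function prod_{k>=0} 1/(1-x^(2k+1)),
the count is 142

142


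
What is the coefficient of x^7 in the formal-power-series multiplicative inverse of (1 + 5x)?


The inverse is 1/(1 + 5x). Apply the geometric identity 1/(1 - y) = sum_{k>=0} y^k with y = -5x:
1/(1 + 5x) = sum_{k>=0} (-5)^k x^k.
So the coefficient of x^7 is (-5)^7 = -78125.

-78125


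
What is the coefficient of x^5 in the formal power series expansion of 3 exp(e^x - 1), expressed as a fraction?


exp(e^x - 1) is the exponential generating function for the Bell numbers Bell_k: exp(e^x - 1) = sum_{k>=0} Bell_k x^k / k!.
So the coefficient of x^5 in 3 exp(e^x - 1) is 3 Bell_5 / 5!.
Computing: Bell_5 = 52 and 5! = 120, giving
3 * 52/120 = 13/10.

13/10


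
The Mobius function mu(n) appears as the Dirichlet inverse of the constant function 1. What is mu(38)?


38 = 2 * 19 (all distinct primes).
mu(38) = (-1)^2 = 1

1


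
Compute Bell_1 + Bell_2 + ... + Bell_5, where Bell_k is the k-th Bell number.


Recall Bell_k counts set partitions of a k-set (with Bell_0 = 1 by convention).
Bell_1 through Bell_5: 1, 2, 5, 15, 52
Sum = 1 + 2 + 5 + 15 + 52 = 75.

75


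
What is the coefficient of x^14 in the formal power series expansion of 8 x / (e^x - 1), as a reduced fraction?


The exponential generating function for Bernoulli numbers is
x / (e^x - 1) = sum_{k>=0} B_k x^k / k!.
So the coefficient of x^14 in 8 x / (e^x - 1) is 8 B_14 / 14!.
Computing: B_14 = 7/6, 14! = 87178291200, giving
8 * 7/6 / 87178291200 = 1/9340531200.

1/9340531200


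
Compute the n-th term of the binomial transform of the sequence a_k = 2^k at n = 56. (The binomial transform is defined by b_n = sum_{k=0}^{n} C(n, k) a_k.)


With a_k = 2^k, b_n = sum_{k=0}^{n} C(n, k) 2^k = (1 + 2)^n by the binomial theorem.
For n = 56: (1 + 2)^56 = 3^56 = 523347633027360537213511521.

523347633027360537213511521


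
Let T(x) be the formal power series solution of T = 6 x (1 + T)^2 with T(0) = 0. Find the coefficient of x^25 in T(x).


Apply the Lagrange inversion formula: if T = 6 x * phi(T) with phi(t) = (1 + t)^2, then [x^n] T = 6^n * (1/n) [t^(n-1)] phi(t)^n = 6^n * (1/n) [t^(n-1)] (1 + t)^(2n) = 6^n * (1/n) C(2n, n-1).
Using the identity C(2n, n-1) = C(2n, n) * n / (n+1), the unscaled factor equals C(2n, n) / (n+1) = C_n, the n-th Catalan number.
For n = 25: C_25 = C(50, 25) / 26 = 126410606437752/26 = 4861946401452.
With the 6^25 = 28430288029929701376 factor, the coefficient is 28430288029929701376 * 4861946401452 = 138226536579360582077576172797952.

138226536579360582077576172797952


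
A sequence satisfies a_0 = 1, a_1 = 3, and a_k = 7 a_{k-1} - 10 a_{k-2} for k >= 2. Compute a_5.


The characteristic equation is t^2 - 7 t + 10 = 0, with roots r_1 = 5 and r_2 = 2 (so c_1 = r_1 + r_2, c_2 = -r_1 r_2 as required).
One can use the closed form a_n = A r_1^n + B r_2^n, but direct iteration is more reliable:
a_0 = 1, a_1 = 3, a_2 = 11, a_3 = 47, a_4 = 219, a_5 = 1063.
So a_5 = 1063.

1063


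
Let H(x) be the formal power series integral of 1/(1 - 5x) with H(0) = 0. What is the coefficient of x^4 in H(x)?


1/(1 - 5x) = sum_{k>=0} 5^k x^k. Integrating termwise with H(0) = 0:
H(x) = sum_{k>=0} 5^k x^(k+1) / (k+1) = sum_{m>=1} 5^(m-1) x^m / m.
For m = 4: 5^3/4 = 125/4 = 125/4.

125/4


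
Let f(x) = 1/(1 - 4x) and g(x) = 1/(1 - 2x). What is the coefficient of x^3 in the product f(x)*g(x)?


The coefficient of x^n in f*g is the Cauchy product: sum_{k=0}^{n} a^k * b^(n-k).
With a=4, b=2, n=3:
sum_{k=0}^{3} 4^k * 2^(3-k)
= 120

120


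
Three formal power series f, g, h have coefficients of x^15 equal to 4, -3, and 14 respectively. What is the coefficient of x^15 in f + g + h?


Series addition is componentwise:
4 + -3 + 14
= 15

15


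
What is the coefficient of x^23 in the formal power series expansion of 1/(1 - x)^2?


The negative binomial / multiset identity is
1/(1 - x)^r = sum_{k>=0} C(k + r - 1, r - 1) x^k.
Here r = 2 and k = 23, so the coefficient is
C(23 + 1, 1) = C(24, 1)
= 24

24


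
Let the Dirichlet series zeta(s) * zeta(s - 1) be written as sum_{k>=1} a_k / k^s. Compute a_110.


Convolution gives a_k = sum_{d | k} d * 1 = sum_{d | k} d = sigma(k), the sum of positive divisors of k.
For k = 110, the divisors are 1, 2, 5, 10, 11, 22, 55, 110, so
sigma(110) = 1 + 2 + 5 + 10 + 11 + 22 + 55 + 110 = 216.

216


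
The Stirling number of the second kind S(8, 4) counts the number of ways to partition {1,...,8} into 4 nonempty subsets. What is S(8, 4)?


Using the explicit formula S(n,k) = (1/k!) sum_{j=0}^{k} (-1)^(k-j) C(k,j) j^n:
S(8, 4) = 1701
Equivalently, S(n,k) is n! times the coefficient of x^n in the EGF (e^x - 1)^k / k!.

1701


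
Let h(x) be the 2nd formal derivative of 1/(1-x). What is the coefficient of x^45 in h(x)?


Differentiating 2 times: d^2/dx^2 [1/(1-x)] = 2!/(1-x)^3.
The expansion 1/(1-x)^3 = sum_{k>=0} C(k+2, 2) x^k, so the coefficient of x^n in 2!/(1-x)^3 is 2! * C(n+2, 2).
For n = 45: 2 * C(47, 2) = 2 * 1081 = 2162

2162


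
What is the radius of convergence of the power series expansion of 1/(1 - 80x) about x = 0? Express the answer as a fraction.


Expanding 1/(1 - 80x) = sum_{k>=0} 80^k x^k, the series converges when |80x| < 1, i.e., |x| < 1/80.
So the radius of convergence is 1/80 = 1/80.

1/80


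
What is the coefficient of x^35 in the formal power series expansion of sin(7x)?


The Maclaurin series is sin(t) = sum_{k>=0} (-1)^k t^(2k+1) / (2k+1)!, so substituting t = 7x, only odd powers of x are nonzero, with coefficient of x^(2k+1) equal to (-1)^k 7^(2k+1) / (2k+1)!.
Write 35 = 2*17 + 1, giving the coefficient (-1)^17 * 7^35 / 35! = -378818692265664781682717625943/10333147966386144929666651337523200000000 = -22539340290692258087863249/614812159599342234168301977600000000.

-22539340290692258087863249/614812159599342234168301977600000000


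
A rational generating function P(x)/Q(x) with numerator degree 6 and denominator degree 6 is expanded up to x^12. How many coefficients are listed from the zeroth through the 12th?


Expanding up to x^12 gives the coefficients for x^0, x^1, ..., x^12.
That is 12 + 1 = 13 coefficients in total.

13


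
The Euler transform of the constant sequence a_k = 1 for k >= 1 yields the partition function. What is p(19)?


The Euler transform converts the sequence a_k = 1 into the number of integer partitions.
Using the recurrence or dynamic programming:
p(19) = 490

490


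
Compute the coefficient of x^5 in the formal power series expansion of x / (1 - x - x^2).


Let f(x) = sum_{k>=0} a_k x^k. Multiplying f(x) * (1 - x - x^2) = x and matching coefficients gives a_0 = 0, a_1 = 1, and a_k = a_{k-1} + a_{k-2} for k >= 2. These are the Fibonacci numbers F_k.
Iterating from F_0 = 0, F_1 = 1:
F_0=0, F_1=1, F_2=1, F_3=2, F_4=3, F_5=5
F_5 = 5.

5


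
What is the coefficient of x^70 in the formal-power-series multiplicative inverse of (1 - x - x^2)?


Let the inverse be f(x) = sum_{k>=0} a_k x^k. From f(x) * (1 - x - x^2) = 1 and matching coefficients:
 x^0: a_0 = 1.
 x^1: a_1 - a_0 = 0, so a_1 = 1.
 x^k (k >= 2): a_k - a_{k-1} - a_{k-2} = 0, i.e. a_k = a_{k-1} + a_{k-2}.
This is the Fibonacci-type recurrence shifted so that a_0 = a_1 = 1.
Iterating: a_0=1, a_1=1, a_2=2, a_3=3, a_4=5, a_5=8, a_6=13, a_7=21, a_8=34, a_9=55, ...
a_70 = 308061521170129.

308061521170129


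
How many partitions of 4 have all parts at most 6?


Using the generating function (1-x)^(-1)(1-x^2)^(-1)...(1-x^6)^(-1),
the coefficient of x^4 counts these restricted partitions.
Result = 5

5


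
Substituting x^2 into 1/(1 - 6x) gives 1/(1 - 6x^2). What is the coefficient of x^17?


Since 1/(1 - 6x^2) only has even powers of x,
the coefficient of x^17 (odd) is 0.

0


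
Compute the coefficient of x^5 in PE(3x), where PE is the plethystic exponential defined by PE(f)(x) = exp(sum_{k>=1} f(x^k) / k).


With f(x) = 3x, the exponent is sum_{k>=1} 3 x^k / k = 3 * (-ln(1 - x)). Exponentiating:
PE(3x) = exp(-3 ln(1 - x)) = 1/(1 - x)^3.
By the negative binomial expansion, [x^n] 1/(1 - x)^3 = C(n + 2, 2).
For n = 5: C(7, 2) = 21.

21


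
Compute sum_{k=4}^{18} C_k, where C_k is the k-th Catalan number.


C_4 through C_18: 14, 42, 132, 429, 1430, 4862, 16796, 58786, 208012, 742900, 2674440, 9694845, 35357670, 129644790, 477638700
Sum = 14 + 42 + 132 + 429 + 1430 + 4862 + 16796 + 58786 + 208012 + 742900 + 2674440 + 9694845 + 35357670 + 129644790 + 477638700
= 656043848

656043848


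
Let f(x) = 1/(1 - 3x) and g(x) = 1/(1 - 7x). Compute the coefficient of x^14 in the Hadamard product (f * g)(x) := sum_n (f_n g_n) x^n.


f has coefficients f_k = 3^k and g has coefficients g_k = 7^k, so the Hadamard product has coefficient (f*g)_k = 3^k * 7^k = 21^k.
For k = 14: 21^14 = 3243919932521508681.

3243919932521508681


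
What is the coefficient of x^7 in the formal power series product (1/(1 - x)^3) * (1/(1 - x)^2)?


Combine the factors: (1/(1 - x)^3) * (1/(1 - x)^2) = 1/(1 - x)^5.
Then use 1/(1 - x)^r = sum_{k>=0} C(k + r - 1, r - 1) x^k with r = 5 and k = 7:
C(11, 4) = 330.

330


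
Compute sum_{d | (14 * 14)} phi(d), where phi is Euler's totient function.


First, 14 * 14 = 196. One classical identity is sum_{d | n} phi(d) = n (each k in [1, n] has a unique gcd with n, and among the k's with gcd(k, n) = n/d there are phi(d) of them). So the sum equals 196. We also verify directly:
Divisors of 196: 1, 2, 4, 7, 14, 28, 49, 98, 196.
phi values: 1, 1, 2, 6, 6, 12, 42, 42, 84.
Sum = 196.

196


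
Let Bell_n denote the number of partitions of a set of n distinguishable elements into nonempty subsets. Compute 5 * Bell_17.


Bell_17 can be computed from the Bell triangle or from Dobinski's identity Bell_n = (1/e) * sum_{k>=0} k^n / k!.
Computing Bell_17 = 82864869804.
Then 5 * 82864869804 = 414324349020.

414324349020


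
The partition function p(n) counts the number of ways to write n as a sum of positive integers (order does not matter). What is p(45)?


Using the generating function prod_{k>=1} 1/(1-x^k), we compute p(45).
By dynamic programming over parts 1 through 45:
p(45) = 89134

89134


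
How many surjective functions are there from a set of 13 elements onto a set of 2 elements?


By inclusion-exclusion on which target elements are missed, the number of surjections from an n-set onto a k-set is
surj(n, k) = sum_{j=0}^{k} (-1)^j C(k, j) (k - j)^n.
Equivalently surj(n, k) = k! * S(n, k), where S(n, k) is the Stirling number of the second kind.
For n = 13, k = 2:
S(13, 2) = 4095, so
surj = 2! * 4095 = 2 * 4095 = 8190.

8190


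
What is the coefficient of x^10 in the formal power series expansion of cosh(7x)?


The Maclaurin series is cosh(t) = sum_{m>=0} t^(2m) / (2m)!, so substituting t = 7x, only even powers of x are nonzero, with coefficient of x^(2m) equal to 7^(2m) / (2m)!.
For x^10 the coefficient is 7^10/10! = 282475249/3628800 = 40353607/518400.

40353607/518400


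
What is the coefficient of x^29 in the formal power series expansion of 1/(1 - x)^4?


The negative binomial / multiset identity is
1/(1 - x)^r = sum_{k>=0} C(k + r - 1, r - 1) x^k.
Here r = 4 and k = 29, so the coefficient is
C(29 + 3, 3) = C(32, 3)
= 4960

4960


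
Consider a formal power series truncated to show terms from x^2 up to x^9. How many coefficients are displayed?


From x^2 to x^9 inclusive, the count is 9 - 2 + 1 = 8.

8


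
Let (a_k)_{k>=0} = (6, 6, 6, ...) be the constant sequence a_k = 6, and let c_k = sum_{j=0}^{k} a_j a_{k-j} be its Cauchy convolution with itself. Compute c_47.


Since a_j = 6 for all j >= 0, the convolution sum becomes
c_k = sum_{j=0}^{k} 6 * 6 = 36 * (k + 1).
Equivalently, the generating function of (a_k) is 6/(1 - x) and its square is 36/(1 - x)^2 = sum_{k>=0} 36(k + 1) x^k.
For k = 47: 36 * 48 = 1728.

1728


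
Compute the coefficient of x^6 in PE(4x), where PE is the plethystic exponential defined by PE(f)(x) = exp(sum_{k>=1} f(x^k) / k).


With f(x) = 4x, the exponent is sum_{k>=1} 4 x^k / k = 4 * (-ln(1 - x)). Exponentiating:
PE(4x) = exp(-4 ln(1 - x)) = 1/(1 - x)^4.
By the negative binomial expansion, [x^n] 1/(1 - x)^4 = C(n + 3, 3).
For n = 6: C(9, 3) = 84.

84


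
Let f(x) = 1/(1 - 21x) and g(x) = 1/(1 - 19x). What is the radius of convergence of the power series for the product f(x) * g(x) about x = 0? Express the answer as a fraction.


The radius of 1/(1 - 21x) is 1/21 (nearest singularity at x = 1/21), and the radius of 1/(1 - 19x) is 1/19.
The product f(x)*g(x) = 1/((1 - 21x)(1 - 19x)) has singularities at both 1/21 and 1/19, so its radius of convergence is the distance to the nearest one:
min(1/21, 1/19) = 1/21.

1/21


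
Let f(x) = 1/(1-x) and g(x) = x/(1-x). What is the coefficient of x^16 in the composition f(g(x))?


First simplify the composition: f(g(x)) = 1/(1 - x/(1-x)) = (1-x)/((1-x) - x) = (1-x)/(1-2x).
Now extract the coefficient. Write (1-x)/(1-2x) = 1/(1-2x) - x/(1-2x).
The coefficient of x^n in 1/(1-2x) is 2^n, and in x/(1-2x) is 2^(n-1) (for n >= 1).
So the coefficient of x^16 is 2^16 - 2^15 = 65536 - 32768 = 32768.

32768


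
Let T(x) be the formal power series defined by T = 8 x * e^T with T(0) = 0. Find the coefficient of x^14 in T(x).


Apply the Lagrange inversion formula: if T = 8 x * phi(T) with phi(t) = e^t, then
[x^n] T = 8^n * (1/n) [t^(n-1)] phi(t)^n = 8^n * (1/n) [t^(n-1)] e^(n t) = 8^n * (1/n) * n^(n-1) / (n-1)! = 8^n * n^(n-1) / n!.
When c = 1 this is the Cayley count of rooted labeled trees on n vertices, divided by n!.
For n = 14: 8^14 * 14^13 / 14! = 4398046511104 * 793714773254144/87178291200 = 34785499933455142617088/868725.

34785499933455142617088/868725


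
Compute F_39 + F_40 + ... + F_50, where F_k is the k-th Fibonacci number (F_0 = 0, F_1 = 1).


Use the identity sum_{k=0}^{N} F_k = F_{N+2} - 1 (which follows from F_{k+2} - F_{k+1} = F_k). Then
sum_{k=39}^{50} F_k = (F_{52} - 1) - (F_{40} - 1) = F_{52} - F_{40}.
Computing: F_{52} = 32951280099, F_{40} = 102334155, so
Sum = 32951280099 - 102334155 = 32848945944.

32848945944


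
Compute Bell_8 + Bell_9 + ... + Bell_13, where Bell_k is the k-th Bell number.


Recall Bell_k counts set partitions of a k-set (with Bell_0 = 1 by convention).
Bell_8 through Bell_13: 4140, 21147, 115975, 678570, 4213597, 27644437
Sum = 4140 + 21147 + 115975 + 678570 + 4213597 + 27644437 = 32677866.

32677866


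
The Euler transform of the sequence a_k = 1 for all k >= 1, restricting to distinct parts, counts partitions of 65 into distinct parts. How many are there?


Partitions of 65 into distinct parts can be computed via generating function.
Product (1+x)(1+x^2)(1+x^3)...
The coefficient of x^65 = 18200

18200


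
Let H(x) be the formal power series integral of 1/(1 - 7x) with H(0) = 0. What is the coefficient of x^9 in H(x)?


1/(1 - 7x) = sum_{k>=0} 7^k x^k. Integrating termwise with H(0) = 0:
H(x) = sum_{k>=0} 7^k x^(k+1) / (k+1) = sum_{m>=1} 7^(m-1) x^m / m.
For m = 9: 7^8/9 = 5764801/9 = 5764801/9.

5764801/9


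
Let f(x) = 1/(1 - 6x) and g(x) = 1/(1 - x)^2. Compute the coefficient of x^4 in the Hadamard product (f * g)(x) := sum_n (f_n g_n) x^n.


f has coefficients f_k = 6^k. For g = 1/(1 - x)^2 the coefficient is g_k = C(k + 1, 1) = k + 1. The Hadamard coefficient is (f * g)_k = 6^k * (k + 1).
For k = 4: 6^4 * 5 = 1296 * 5 = 6480.

6480


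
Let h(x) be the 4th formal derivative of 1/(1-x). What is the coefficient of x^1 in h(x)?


Differentiating 4 times: d^4/dx^4 [1/(1-x)] = 4!/(1-x)^5.
The expansion 1/(1-x)^5 = sum_{k>=0} C(k+4, 4) x^k, so the coefficient of x^n in 4!/(1-x)^5 is 4! * C(n+4, 4).
For n = 1: 24 * C(5, 4) = 24 * 5 = 120

120


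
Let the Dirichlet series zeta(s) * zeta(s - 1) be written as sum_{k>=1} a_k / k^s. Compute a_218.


Convolution gives a_k = sum_{d | k} d * 1 = sum_{d | k} d = sigma(k), the sum of positive divisors of k.
For k = 218, the divisors are 1, 2, 109, 218, so
sigma(218) = 1 + 2 + 109 + 218 = 330.

330


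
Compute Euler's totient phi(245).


phi(n) counts integers in [1, n] coprime to n. Using the multiplicative formula phi(n) = n * prod_{p | n} (1 - 1/p):
245 = 5 * 7^2, so
phi(245) = 245 * (1 - 1/5) * (1 - 1/7) = 168.

168


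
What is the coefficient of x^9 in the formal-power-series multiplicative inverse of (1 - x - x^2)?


Let the inverse be f(x) = sum_{k>=0} a_k x^k. From f(x) * (1 - x - x^2) = 1 and matching coefficients:
 x^0: a_0 = 1.
 x^1: a_1 - a_0 = 0, so a_1 = 1.
 x^k (k >= 2): a_k - a_{k-1} - a_{k-2} = 0, i.e. a_k = a_{k-1} + a_{k-2}.
This is the Fibonacci-type recurrence shifted so that a_0 = a_1 = 1.
Iterating: a_0=1, a_1=1, a_2=2, a_3=3, a_4=5, a_5=8, a_6=13, a_7=21, a_8=34, a_9=55
a_9 = 55.

55


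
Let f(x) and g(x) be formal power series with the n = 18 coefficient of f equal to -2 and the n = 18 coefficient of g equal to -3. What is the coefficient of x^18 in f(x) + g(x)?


Addition of formal power series is termwise.
The coefficient of x^18 in f + g = -2 + -3
= -5

-5


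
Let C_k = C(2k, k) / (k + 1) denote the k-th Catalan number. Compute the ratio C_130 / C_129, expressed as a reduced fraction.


Using C_k = (2k)! / (k! (k+1)!), the ratio C_{k+1}/C_k simplifies to
C_{k+1}/C_k = [(2k+2)! / ((k+1)! (k+2)!)] * [k! (k+1)! / (2k)!]
 = (2k+2)(2k+1) / ((k+1)(k+2)) = 2(2k+1) / (k+2).
For k = 129: 2(2*129 + 1) / (129 + 2) = 518/131 = 518/131.

518/131


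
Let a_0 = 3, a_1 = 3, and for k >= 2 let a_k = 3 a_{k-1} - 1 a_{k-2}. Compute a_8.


Iterating the recurrence forward:
a_0 = 3
a_1 = 3
a_2 = 3*3 - 1*3 = 6
a_3 = 3*6 - 1*3 = 15
a_4 = 3*15 - 1*6 = 39
a_5 = 3*39 - 1*15 = 102
a_6 = 3*102 - 1*39 = 267
a_7 = 3*267 - 1*102 = 699
a_8 = 3*699 - 1*267 = 1830
So a_8 = 1830.

1830


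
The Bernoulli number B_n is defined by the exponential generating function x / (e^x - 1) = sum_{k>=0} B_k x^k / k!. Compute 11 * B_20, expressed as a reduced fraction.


Bernoulli numbers can also be computed recursively via B_0 = 1 and sum_{j=0}^{m} C(m+1, j) B_j = 0 for m >= 1. Odd-index Bernoulli numbers vanish for k >= 3.
Computing B_20 = -174611/330, so 11 * B_20 = 11 * -174611/330 = -174611/30.

-174611/30


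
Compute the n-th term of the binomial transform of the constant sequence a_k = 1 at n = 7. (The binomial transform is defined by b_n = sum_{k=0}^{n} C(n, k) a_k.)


With a_k = 1 for all k, b_n = sum_{k=0}^{n} C(n, k) = 2^n by the binomial theorem.
For n = 7: 2^7 = 128.

128


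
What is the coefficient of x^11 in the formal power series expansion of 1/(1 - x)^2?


The expansion 1/(1 - x)^r = sum_{k>=0} C(k + r - 1, r - 1) x^k follows from the multiset / negative-binomial theorem (or from repeated differentiation of the geometric series).
For r = 2 and k = 11:
C(12, 1) = 479001600 / (1 * 39916800) = 12.

12


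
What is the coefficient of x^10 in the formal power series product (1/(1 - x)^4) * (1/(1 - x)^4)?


Combine the factors: (1/(1 - x)^4) * (1/(1 - x)^4) = 1/(1 - x)^8.
Then use 1/(1 - x)^r = sum_{k>=0} C(k + r - 1, r - 1) x^k with r = 8 and k = 10:
C(17, 7) = 19448.

19448


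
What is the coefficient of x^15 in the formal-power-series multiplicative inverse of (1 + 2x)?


The inverse is 1/(1 + 2x). Apply the geometric identity 1/(1 - y) = sum_{k>=0} y^k with y = -2x:
1/(1 + 2x) = sum_{k>=0} (-2)^k x^k.
So the coefficient of x^15 is (-2)^15 = -32768.

-32768


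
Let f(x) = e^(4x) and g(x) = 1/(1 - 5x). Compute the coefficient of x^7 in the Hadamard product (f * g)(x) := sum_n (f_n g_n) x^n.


Expanding: f_k = 4^k/k! (from e^(4x)) and g_k = 5^k (from 1/(1 - 5x)). So the Hadamard coefficient (f * g)_k = 4^k 5^k / k! = (20)^k / k!.
For k = 7: 20^7/7! = 1280000000/5040 = 16000000/63.

16000000/63


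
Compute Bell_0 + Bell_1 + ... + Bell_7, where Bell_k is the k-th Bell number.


Recall Bell_k counts set partitions of a k-set (with Bell_0 = 1 by convention).
Bell_0 through Bell_7: 1, 1, 2, 5, 15, 52, 203, 877
Sum = 1 + 1 + 2 + 5 + 15 + 52 + 203 + 877 = 1156.

1156


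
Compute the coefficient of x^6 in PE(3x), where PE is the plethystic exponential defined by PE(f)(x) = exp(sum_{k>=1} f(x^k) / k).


With f(x) = 3x, the exponent is sum_{k>=1} 3 x^k / k = 3 * (-ln(1 - x)). Exponentiating:
PE(3x) = exp(-3 ln(1 - x)) = 1/(1 - x)^3.
By the negative binomial expansion, [x^n] 1/(1 - x)^3 = C(n + 2, 2).
For n = 6: C(8, 2) = 28.

28


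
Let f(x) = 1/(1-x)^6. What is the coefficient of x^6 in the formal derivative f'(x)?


Differentiate: d/dx [ 1/(1-x)^r ] = r / (1-x)^(r+1).
Here r = 6, so f'(x) = 6 / (1-x)^7.
The expansion of 1/(1-x)^(r+1) has coefficient of x^n equal to C(n+r, r).
So the coefficient of x^6 in f'(x) is
6 * C(12, 6) = 6 * 924 = 5544

5544


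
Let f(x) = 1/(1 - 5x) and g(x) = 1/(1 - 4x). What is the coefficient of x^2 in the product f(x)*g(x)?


The coefficient of x^n in f*g is the Cauchy product: sum_{k=0}^{n} a^k * b^(n-k).
With a=5, b=4, n=2:
sum_{k=0}^{2} 5^k * 4^(2-k)
= 61

61


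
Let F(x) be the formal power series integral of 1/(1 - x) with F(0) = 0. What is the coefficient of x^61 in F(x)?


1/(1 - x) = sum_{k>=0} x^k. Integrating termwise and using F(0) = 0 gives
F(x) = sum_{k>=0} x^(k+1) / (k+1) = sum_{m>=1} x^m / m = -ln(1 - x).
So the coefficient of x^61 is 1/61 = 1/61.

1/61


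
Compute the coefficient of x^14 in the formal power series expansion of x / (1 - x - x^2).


Let f(x) = sum_{k>=0} a_k x^k. Multiplying f(x) * (1 - x - x^2) = x and matching coefficients gives a_0 = 0, a_1 = 1, and a_k = a_{k-1} + a_{k-2} for k >= 2. These are the Fibonacci numbers F_k.
Iterating from F_0 = 0, F_1 = 1:
F_0=0, F_1=1, F_2=1, F_3=2, F_4=3, F_5=5, F_6=8, F_7=13, F_8=21, F_9=34, ...
F_14 = 377.

377


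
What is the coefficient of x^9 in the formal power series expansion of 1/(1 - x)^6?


The negative binomial / multiset identity is
1/(1 - x)^r = sum_{k>=0} C(k + r - 1, r - 1) x^k.
Here r = 6 and k = 9, so the coefficient is
C(9 + 5, 5) = C(14, 5)
= 2002

2002


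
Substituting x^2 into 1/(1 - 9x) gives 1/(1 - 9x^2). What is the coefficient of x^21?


Since 1/(1 - 9x^2) only has even powers of x,
the coefficient of x^21 (odd) is 0.

0


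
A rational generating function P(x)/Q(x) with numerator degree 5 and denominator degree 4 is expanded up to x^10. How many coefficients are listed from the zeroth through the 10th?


Expanding up to x^10 gives the coefficients for x^0, x^1, ..., x^10.
That is 10 + 1 = 11 coefficients in total.

11


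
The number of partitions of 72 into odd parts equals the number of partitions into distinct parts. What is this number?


Computing partitions of 72 into odd parts (1, 3, 5, ...):
Using the generating function prod_{k>=0} 1/(1-x^(2k+1)),
the count is 36352

36352


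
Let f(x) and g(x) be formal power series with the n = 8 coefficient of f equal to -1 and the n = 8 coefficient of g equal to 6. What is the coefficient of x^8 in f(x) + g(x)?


Addition of formal power series is termwise.
The coefficient of x^8 in f + g = -1 + 6
= 5

5


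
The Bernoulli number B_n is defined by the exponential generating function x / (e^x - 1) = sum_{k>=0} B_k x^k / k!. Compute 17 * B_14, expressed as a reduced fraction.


Bernoulli numbers can also be computed recursively via B_0 = 1 and sum_{j=0}^{m} C(m+1, j) B_j = 0 for m >= 1. Odd-index Bernoulli numbers vanish for k >= 3.
Computing B_14 = 7/6, so 17 * B_14 = 17 * 7/6 = 119/6.

119/6


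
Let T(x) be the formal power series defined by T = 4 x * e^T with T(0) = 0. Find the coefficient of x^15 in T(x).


Apply the Lagrange inversion formula: if T = 4 x * phi(T) with phi(t) = e^t, then
[x^n] T = 4^n * (1/n) [t^(n-1)] phi(t)^n = 4^n * (1/n) [t^(n-1)] e^(n t) = 4^n * (1/n) * n^(n-1) / (n-1)! = 4^n * n^(n-1) / n!.
When c = 1 this is the Cayley count of rooted labeled trees on n vertices, divided by n!.
For n = 15: 4^15 * 15^14 / 15! = 1073741824 * 29192926025390625/1307674368000 = 167961600000000000/7007.

167961600000000000/7007


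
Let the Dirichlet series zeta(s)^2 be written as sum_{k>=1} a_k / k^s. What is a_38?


The Dirichlet convolution of the constant function 1 with itself gives (1 * 1)(k) = sum_{d | k} 1 = d(k), the number of positive divisors of k.
Since zeta(s) = sum_{k>=1} 1/k^s, we have zeta(s)^2 = sum_{k>=1} d(k)/k^s, so a_k = d(k).
For k = 38: the divisors are 1, 2, 19, 38.
Count = 4.

4


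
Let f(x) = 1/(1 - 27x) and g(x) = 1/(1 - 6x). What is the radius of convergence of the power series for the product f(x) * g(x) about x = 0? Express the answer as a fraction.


The radius of 1/(1 - 27x) is 1/27 (nearest singularity at x = 1/27), and the radius of 1/(1 - 6x) is 1/6.
The product f(x)*g(x) = 1/((1 - 27x)(1 - 6x)) has singularities at both 1/27 and 1/6, so its radius of convergence is the distance to the nearest one:
min(1/27, 1/6) = 1/27.

1/27


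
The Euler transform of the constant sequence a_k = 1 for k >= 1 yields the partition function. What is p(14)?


The Euler transform converts the sequence a_k = 1 into the number of integer partitions.
Using the recurrence or dynamic programming:
p(14) = 135

135


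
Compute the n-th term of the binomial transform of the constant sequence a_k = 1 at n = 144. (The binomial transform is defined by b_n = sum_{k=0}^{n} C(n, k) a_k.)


With a_k = 1 for all k, b_n = sum_{k=0}^{n} C(n, k) = 2^n by the binomial theorem.
For n = 144: 2^144 = 22300745198530623141535718272648361505980416.

22300745198530623141535718272648361505980416


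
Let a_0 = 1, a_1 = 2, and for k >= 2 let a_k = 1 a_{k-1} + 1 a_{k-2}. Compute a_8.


Iterating the recurrence forward:
a_0 = 1
a_1 = 2
a_2 = 1*2 + 1*1 = 3
a_3 = 1*3 + 1*2 = 5
a_4 = 1*5 + 1*3 = 8
a_5 = 1*8 + 1*5 = 13
a_6 = 1*13 + 1*8 = 21
a_7 = 1*21 + 1*13 = 34
a_8 = 1*34 + 1*21 = 55
So a_8 = 55.

55


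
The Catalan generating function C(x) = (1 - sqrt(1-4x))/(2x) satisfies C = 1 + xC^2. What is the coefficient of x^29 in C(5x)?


Substituting x -> 5x scales the n-th coefficient by 5^n, so [x^29] C(5x) = 5^29 * C_29.
C_29 = C(2*29, 29)/(30) = 30067266499541040/30 = 1002242216651368.
So 5^29 * 1002242216651368 = 186264514923095703125 * 1002242216651368 = 186682160320015251636505126953125000.

186682160320015251636505126953125000


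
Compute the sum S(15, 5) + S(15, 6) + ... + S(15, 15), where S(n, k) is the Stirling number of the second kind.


By definition, S(n, k) counts partitions of an n-set into exactly k nonempty blocks.
Computing row n = 15 for k = 5..15:
S(15, k): 210766920, 420693273, 408741333, 216627840, 67128490, 12662650, 1479478, 106470, 4550, 105, 1
Sum = 1338211110.

1338211110


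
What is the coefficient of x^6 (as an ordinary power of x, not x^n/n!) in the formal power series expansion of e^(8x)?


The exponential series is e^y = sum_{k>=0} y^k / k!. Substituting y = 8x gives
e^(8x) = sum_{k>=0} 8^k x^k / k!.
So the coefficient of x^n is a^n/n! with a = 8, n = 6:
8^6 / 6! = 262144/720 = 16384/45

16384/45
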